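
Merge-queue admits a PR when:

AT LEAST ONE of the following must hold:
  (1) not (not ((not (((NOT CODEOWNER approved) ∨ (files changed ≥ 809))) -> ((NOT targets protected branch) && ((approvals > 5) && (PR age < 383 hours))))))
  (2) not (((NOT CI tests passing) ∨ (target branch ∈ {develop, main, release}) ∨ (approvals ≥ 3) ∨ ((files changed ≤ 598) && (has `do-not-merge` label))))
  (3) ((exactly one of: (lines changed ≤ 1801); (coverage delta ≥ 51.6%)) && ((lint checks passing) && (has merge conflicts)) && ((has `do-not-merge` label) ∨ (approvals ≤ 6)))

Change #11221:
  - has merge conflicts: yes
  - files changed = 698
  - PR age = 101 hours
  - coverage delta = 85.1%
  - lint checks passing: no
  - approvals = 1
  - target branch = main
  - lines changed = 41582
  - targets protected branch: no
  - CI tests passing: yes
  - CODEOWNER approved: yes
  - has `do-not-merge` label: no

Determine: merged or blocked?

Blocked

Atomic conditions:
  NOT CODEOWNER approved: yes → false
  files changed ≥ 809: 698 ≥ 809 is false
  NOT targets protected branch: no → true
  approvals > 5: 1 > 5 is false
  PR age < 383 hours: 101 < 383 is true
  NOT CI tests passing: yes → false
  target branch ∈ {develop, main, release}: main is in the set → true
  approvals ≥ 3: 1 ≥ 3 is false
  files changed ≤ 598: 698 ≤ 598 is false
  has `do-not-merge` label: no → false
  lines changed ≤ 1801: 41582 ≤ 1801 is false
  coverage delta ≥ 51.6%: 85.1 ≥ 51.6 is true
  lint checks passing: no → false
  has merge conflicts: yes → true
  approvals ≤ 6: 1 ≤ 6 is true
Combine:
[1.1.1.1.1] false OR false = false
[1.1.1.1] NOT false = true
[1.1.1.2.2] false AND true = false
[1.1.1.2] true AND false = false
[1.1.1] true → false = false
[1.1] NOT false = true
[1] NOT true = false
[2.1.4] false AND false = false
[2.1] false OR true OR false OR false = true
[2] NOT true = false
[3.1] exactly-one(false, true) = true
[3.2] false AND true = false
[3.3] false OR true = true
[3] true AND false AND true = false
[root] false OR false OR false = false
Overall: false → blocked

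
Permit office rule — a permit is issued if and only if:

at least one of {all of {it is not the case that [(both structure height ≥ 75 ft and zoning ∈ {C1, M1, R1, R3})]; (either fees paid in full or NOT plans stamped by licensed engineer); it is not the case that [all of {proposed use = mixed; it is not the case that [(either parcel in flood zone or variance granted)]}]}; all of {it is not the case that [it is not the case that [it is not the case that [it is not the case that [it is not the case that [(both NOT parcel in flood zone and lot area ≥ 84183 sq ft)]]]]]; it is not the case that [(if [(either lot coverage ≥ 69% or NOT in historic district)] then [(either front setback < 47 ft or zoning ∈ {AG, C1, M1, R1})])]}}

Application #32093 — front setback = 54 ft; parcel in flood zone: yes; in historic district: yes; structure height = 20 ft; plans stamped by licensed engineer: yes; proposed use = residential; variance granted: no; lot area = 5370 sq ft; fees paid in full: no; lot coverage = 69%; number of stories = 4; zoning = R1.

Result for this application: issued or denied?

Atomic conditions:
  structure height ≥ 75 ft: 20 ≥ 75 is false
  zoning ∈ {C1, M1, R1, R3}: R1 is in the set → true
  fees paid in full: no → false
  NOT plans stamped by licensed engineer: yes → false
  proposed use = mixed: residential == mixed is false
  parcel in flood zone: yes → true
  variance granted: no → false
  NOT parcel in flood zone: yes → false
  lot area ≥ 84183 sq ft: 5370 ≥ 84183 is false
  lot coverage ≥ 69%: 69 ≥ 69 is true
  NOT in historic district: yes → false
  front setback < 47 ft: 54 < 47 is false
  zoning ∈ {AG, C1, M1, R1}: R1 is in the set → true
Combine:
[1.1.1] false AND true = false
[1.1] NOT false = true
[1.2] false OR false = false
[1.3.1.2.1] true OR false = true
[1.3.1.2] NOT true = false
[1.3.1] false AND false = false
[1.3] NOT false = true
[1] true AND false AND true = false
[2.1.1.1.1.1.1] false AND false = false
[2.1.1.1.1.1] NOT false = true
[2.1.1.1.1] NOT true = false
[2.1.1.1] NOT false = true
[2.1.1] NOT true = false
[2.1] NOT false = true
[2.2.1.1] true OR false = true
[2.2.1.2] false OR true = true
[2.2.1] true → true = true
[2.2] NOT true = false
[2] true AND false = false
[root] false OR false = false
Overall: false → denied

Denied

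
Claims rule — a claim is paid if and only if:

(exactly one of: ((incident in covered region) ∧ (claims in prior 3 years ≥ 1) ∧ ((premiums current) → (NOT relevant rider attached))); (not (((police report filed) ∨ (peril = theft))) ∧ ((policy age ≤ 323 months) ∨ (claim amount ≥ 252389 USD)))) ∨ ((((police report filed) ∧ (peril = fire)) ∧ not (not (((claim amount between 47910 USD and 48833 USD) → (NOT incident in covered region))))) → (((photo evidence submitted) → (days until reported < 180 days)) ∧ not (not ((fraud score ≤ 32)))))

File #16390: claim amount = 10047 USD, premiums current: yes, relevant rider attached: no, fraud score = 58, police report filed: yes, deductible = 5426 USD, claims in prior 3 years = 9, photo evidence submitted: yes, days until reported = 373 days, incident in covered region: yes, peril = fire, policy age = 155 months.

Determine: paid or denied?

Atomic conditions:
  incident in covered region: yes → true
  claims in prior 3 years ≥ 1: 9 ≥ 1 is true
  premiums current: yes → true
  NOT relevant rider attached: no → true
  police report filed: yes → true
  peril = theft: fire == theft is false
  policy age ≤ 323 months: 155 ≤ 323 is true
  claim amount ≥ 252389 USD: 10047 ≥ 252389 is false
  peril = fire: fire == fire is true
  claim amount between 47910 USD and 48833 USD: 10047 in [47910, 48833] is false
  NOT incident in covered region: yes → false
  photo evidence submitted: yes → true
  days until reported < 180 days: 373 < 180 is false
  fraud score ≤ 32: 58 ≤ 32 is false
Combine:
[1.1.3] true → true = true
[1.1] true AND true AND true = true
[1.2.1.1] true OR false = true
[1.2.1] NOT true = false
[1.2.2] true OR false = true
[1.2] false AND true = false
[1] exactly-one(true, false) = true
[2.1.1] true AND true = true
[2.1.2.1.1] false → false (antecedent false ⇒ implication holds) = true
[2.1.2.1] NOT true = false
[2.1.2] NOT false = true
[2.1] true AND true = true
[2.2.1] true → false = false
[2.2.2.1] NOT false = true
[2.2.2] NOT true = false
[2.2] false AND false = false
[2] true → false = false
[root] true OR false = true
Overall: true → paid

Paid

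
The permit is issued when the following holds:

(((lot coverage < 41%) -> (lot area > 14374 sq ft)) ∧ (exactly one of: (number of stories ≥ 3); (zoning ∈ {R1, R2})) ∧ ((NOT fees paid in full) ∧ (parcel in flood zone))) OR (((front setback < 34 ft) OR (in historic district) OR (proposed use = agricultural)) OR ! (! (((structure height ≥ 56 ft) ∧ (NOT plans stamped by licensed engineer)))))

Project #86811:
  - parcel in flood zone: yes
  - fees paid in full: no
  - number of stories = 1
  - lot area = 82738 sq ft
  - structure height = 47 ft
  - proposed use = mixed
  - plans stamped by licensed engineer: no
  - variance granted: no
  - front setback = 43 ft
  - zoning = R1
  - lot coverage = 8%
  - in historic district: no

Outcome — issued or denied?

Atomic conditions:
  lot coverage < 41%: 8 < 41 is true
  lot area > 14374 sq ft: 82738 > 14374 is true
  number of stories ≥ 3: 1 ≥ 3 is false
  zoning ∈ {R1, R2}: R1 is in the set → true
  NOT fees paid in full: no → true
  parcel in flood zone: yes → true
  front setback < 34 ft: 43 < 34 is false
  in historic district: no → false
  proposed use = agricultural: mixed == agricultural is false
  structure height ≥ 56 ft: 47 ≥ 56 is false
  NOT plans stamped by licensed engineer: no → true
Combine:
[1.1] true → true = true
[1.2] exactly-one(false, true) = true
[1.3] true AND true = true
[1] true AND true AND true = true
[2.1] false OR false OR false = false
[2.2.1.1] false AND true = false
[2.2.1] NOT false = true
[2.2] NOT true = false
[2] false OR false = false
[root] true OR false = true
Overall: true → issued

Issued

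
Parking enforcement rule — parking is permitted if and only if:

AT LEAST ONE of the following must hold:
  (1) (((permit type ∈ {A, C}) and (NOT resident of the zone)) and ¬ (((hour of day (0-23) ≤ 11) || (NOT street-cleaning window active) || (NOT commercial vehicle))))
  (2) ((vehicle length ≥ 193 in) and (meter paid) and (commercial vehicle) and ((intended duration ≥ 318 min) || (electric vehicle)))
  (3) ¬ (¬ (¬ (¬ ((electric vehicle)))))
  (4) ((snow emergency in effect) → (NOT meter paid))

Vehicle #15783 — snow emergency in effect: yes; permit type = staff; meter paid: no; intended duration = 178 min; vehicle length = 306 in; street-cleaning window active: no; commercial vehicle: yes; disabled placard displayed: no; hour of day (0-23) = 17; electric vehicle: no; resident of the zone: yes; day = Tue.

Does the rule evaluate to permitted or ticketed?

Permitted

Atomic conditions:
  permit type ∈ {A, C}: staff is not in the set → false
  NOT resident of the zone: yes → false
  hour of day (0-23) ≤ 11: 17 ≤ 11 is false
  NOT street-cleaning window active: no → true
  NOT commercial vehicle: yes → false
  vehicle length ≥ 193 in: 306 ≥ 193 is true
  meter paid: no → false
  commercial vehicle: yes → true
  intended duration ≥ 318 min: 178 ≥ 318 is false
  electric vehicle: no → false
  snow emergency in effect: yes → true
  NOT meter paid: no → true
Combine:
[1.1] false AND false = false
[1.2.1] false OR true OR false = true
[1.2] NOT true = false
[1] false AND false = false
[2.4] false OR false = false
[2] true AND false AND true AND false = false
[3.1.1.1] NOT false = true
[3.1.1] NOT true = false
[3.1] NOT false = true
[3] NOT true = false
[4] true → true = true
[root] false OR false OR false OR true = true
Overall: true → permitted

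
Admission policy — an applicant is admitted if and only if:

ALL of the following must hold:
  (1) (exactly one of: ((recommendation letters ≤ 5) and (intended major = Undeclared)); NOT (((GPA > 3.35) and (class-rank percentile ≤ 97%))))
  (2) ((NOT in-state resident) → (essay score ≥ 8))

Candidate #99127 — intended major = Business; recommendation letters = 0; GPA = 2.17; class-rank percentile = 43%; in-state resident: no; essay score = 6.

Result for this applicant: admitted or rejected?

Atomic conditions:
  recommendation letters ≤ 5: 0 ≤ 5 is true
  intended major = Undeclared: Business == Undeclared is false
  GPA > 3.35: 2.17 > 3.35 is false
  class-rank percentile ≤ 97%: 43 ≤ 97 is true
  NOT in-state resident: no → true
  essay score ≥ 8: 6 ≥ 8 is false
Combine:
[1.1] true AND false = false
[1.2.1] false AND true = false
[1.2] NOT false = true
[1] exactly-one(false, true) = true
[2] true → false = false
[root] true AND false = false
Overall: false → rejected

Rejected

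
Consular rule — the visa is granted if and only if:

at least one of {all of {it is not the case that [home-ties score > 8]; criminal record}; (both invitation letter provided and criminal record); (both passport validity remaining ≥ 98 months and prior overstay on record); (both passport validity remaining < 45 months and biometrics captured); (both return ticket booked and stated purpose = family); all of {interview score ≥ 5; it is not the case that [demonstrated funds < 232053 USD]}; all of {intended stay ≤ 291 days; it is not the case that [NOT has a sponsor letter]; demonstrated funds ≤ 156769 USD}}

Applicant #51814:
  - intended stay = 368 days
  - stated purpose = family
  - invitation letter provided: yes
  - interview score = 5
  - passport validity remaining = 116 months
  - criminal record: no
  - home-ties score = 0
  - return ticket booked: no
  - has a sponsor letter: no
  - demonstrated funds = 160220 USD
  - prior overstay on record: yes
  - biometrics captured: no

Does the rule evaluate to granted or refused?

Atomic conditions:
  home-ties score > 8: 0 > 8 is false
  criminal record: no → false
  invitation letter provided: yes → true
  passport validity remaining ≥ 98 months: 116 ≥ 98 is true
  prior overstay on record: yes → true
  passport validity remaining < 45 months: 116 < 45 is false
  biometrics captured: no → false
  return ticket booked: no → false
  stated purpose = family: family == family is true
  interview score ≥ 5: 5 ≥ 5 is true
  demonstrated funds < 232053 USD: 160220 < 232053 is true
  intended stay ≤ 291 days: 368 ≤ 291 is false
  NOT has a sponsor letter: no → true
  demonstrated funds ≤ 156769 USD: 160220 ≤ 156769 is false
Combine:
[1.1] NOT false = true
[1] true AND false = false
[2] true AND false = false
[3] true AND true = true
[4] false AND false = false
[5] false AND true = false
[6.2] NOT true = false
[6] true AND false = false
[7.2] NOT true = false
[7] false AND false AND false = false
[root] false OR false OR true OR false OR false OR false OR false = true
Overall: true → granted

Granted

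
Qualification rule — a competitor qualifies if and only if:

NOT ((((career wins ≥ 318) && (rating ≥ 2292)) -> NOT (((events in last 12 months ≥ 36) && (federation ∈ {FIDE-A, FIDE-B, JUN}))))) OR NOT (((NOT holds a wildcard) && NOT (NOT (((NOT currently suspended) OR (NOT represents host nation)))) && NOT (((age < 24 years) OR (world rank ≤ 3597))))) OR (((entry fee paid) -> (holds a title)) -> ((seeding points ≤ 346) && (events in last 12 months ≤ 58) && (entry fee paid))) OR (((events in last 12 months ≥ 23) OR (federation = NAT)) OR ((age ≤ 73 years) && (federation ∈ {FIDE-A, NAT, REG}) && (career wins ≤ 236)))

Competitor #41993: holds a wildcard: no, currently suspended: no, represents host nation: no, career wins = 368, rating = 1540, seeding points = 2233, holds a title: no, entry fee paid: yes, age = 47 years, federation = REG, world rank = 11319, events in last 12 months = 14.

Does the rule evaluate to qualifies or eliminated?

Qualifies

Atomic conditions:
  career wins ≥ 318: 368 ≥ 318 is true
  rating ≥ 2292: 1540 ≥ 2292 is false
  events in last 12 months ≥ 36: 14 ≥ 36 is false
  federation ∈ {FIDE-A, FIDE-B, JUN}: REG is not in the set → false
  NOT holds a wildcard: no → true
  NOT currently suspended: no → true
  NOT represents host nation: no → true
  age < 24 years: 47 < 24 is false
  world rank ≤ 3597: 11319 ≤ 3597 is false
  entry fee paid: yes → true
  holds a title: no → false
  seeding points ≤ 346: 2233 ≤ 346 is false
  events in last 12 months ≤ 58: 14 ≤ 58 is true
  events in last 12 months ≥ 23: 14 ≥ 23 is false
  federation = NAT: REG == NAT is false
  age ≤ 73 years: 47 ≤ 73 is true
  federation ∈ {FIDE-A, NAT, REG}: REG is in the set → true
  career wins ≤ 236: 368 ≤ 236 is false
Combine:
[1.1.1] true AND false = false
[1.1.2.1] false AND false = false
[1.1.2] NOT false = true
[1.1] false → true (antecedent false ⇒ implication holds) = true
[1] NOT true = false
[2.1.2.1.1] true OR true = true
[2.1.2.1] NOT true = false
[2.1.2] NOT false = true
[2.1.3.1] false OR false = false
[2.1.3] NOT false = true
[2.1] true AND true AND true = true
[2] NOT true = false
[3.1] true → false = false
[3.2] false AND true AND true = false
[3] false → false (antecedent false ⇒ implication holds) = true
[4.1] false OR false = false
[4.2] true AND true AND false = false
[4] false OR false = false
[root] false OR false OR true OR false = true
Overall: true → qualifies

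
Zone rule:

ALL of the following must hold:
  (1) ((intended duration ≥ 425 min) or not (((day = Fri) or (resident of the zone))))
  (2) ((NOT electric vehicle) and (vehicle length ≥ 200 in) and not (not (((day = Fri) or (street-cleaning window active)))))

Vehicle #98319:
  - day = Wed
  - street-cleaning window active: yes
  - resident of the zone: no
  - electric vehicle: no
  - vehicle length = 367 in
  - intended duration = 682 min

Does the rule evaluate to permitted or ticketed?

Atomic conditions:
  intended duration ≥ 425 min: 682 ≥ 425 is true
  day = Fri: Wed == Fri is false
  resident of the zone: no → false
  NOT electric vehicle: no → true
  vehicle length ≥ 200 in: 367 ≥ 200 is true
  street-cleaning window active: yes → true
Combine:
[1.2.1] false OR false = false
[1.2] NOT false = true
[1] true OR true = true
[2.3.1.1] false OR true = true
[2.3.1] NOT true = false
[2.3] NOT false = true
[2] true AND true AND true = true
[root] true AND true = true
Overall: true → permitted

Permitted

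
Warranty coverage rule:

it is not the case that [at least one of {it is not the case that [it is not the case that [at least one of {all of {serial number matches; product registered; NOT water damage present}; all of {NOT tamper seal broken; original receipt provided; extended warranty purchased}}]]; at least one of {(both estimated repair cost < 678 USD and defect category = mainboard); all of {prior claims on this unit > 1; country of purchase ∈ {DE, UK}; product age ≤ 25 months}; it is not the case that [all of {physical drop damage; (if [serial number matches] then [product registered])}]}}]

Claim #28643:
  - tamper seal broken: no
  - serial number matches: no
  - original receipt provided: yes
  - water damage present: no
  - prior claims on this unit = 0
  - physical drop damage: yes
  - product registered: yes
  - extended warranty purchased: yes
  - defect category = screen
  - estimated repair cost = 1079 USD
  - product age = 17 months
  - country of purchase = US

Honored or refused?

Atomic conditions:
  serial number matches: no → false
  product registered: yes → true
  NOT water damage present: no → true
  NOT tamper seal broken: no → true
  original receipt provided: yes → true
  extended warranty purchased: yes → true
  estimated repair cost < 678 USD: 1079 < 678 is false
  defect category = mainboard: screen == mainboard is false
  prior claims on this unit > 1: 0 > 1 is false
  country of purchase ∈ {DE, UK}: US is not in the set → false
  product age ≤ 25 months: 17 ≤ 25 is true
  physical drop damage: yes → true
Combine:
[1.1.1.1.1] false AND true AND true = false
[1.1.1.1.2] true AND true AND true = true
[1.1.1.1] false OR true = true
[1.1.1] NOT true = false
[1.1] NOT false = true
[1.2.1] false AND false = false
[1.2.2] false AND false AND true = false
[1.2.3.1.2] false → true (antecedent false ⇒ implication holds) = true
[1.2.3.1] true AND true = true
[1.2.3] NOT true = false
[1.2] false OR false OR false = false
[1] true OR false = true
[root] NOT true = false
Overall: false → refused

Refused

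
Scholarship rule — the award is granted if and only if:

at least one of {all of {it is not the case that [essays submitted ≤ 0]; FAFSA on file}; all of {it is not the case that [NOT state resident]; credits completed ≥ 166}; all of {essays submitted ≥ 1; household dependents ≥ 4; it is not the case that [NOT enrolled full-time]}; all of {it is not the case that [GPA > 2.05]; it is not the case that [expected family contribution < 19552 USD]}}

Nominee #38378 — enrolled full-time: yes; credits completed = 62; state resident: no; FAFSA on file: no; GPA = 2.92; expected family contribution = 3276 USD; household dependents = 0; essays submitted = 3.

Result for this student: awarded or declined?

Declined

Atomic conditions:
  essays submitted ≤ 0: 3 ≤ 0 is false
  FAFSA on file: no → false
  NOT state resident: no → true
  credits completed ≥ 166: 62 ≥ 166 is false
  essays submitted ≥ 1: 3 ≥ 1 is true
  household dependents ≥ 4: 0 ≥ 4 is false
  NOT enrolled full-time: yes → false
  GPA > 2.05: 2.92 > 2.05 is true
  expected family contribution < 19552 USD: 3276 < 19552 is true
Combine:
[1.1] NOT false = true
[1] true AND false = false
[2.1] NOT true = false
[2] false AND false = false
[3.3] NOT false = true
[3] true AND false AND true = false
[4.1] NOT true = false
[4.2] NOT true = false
[4] false AND false = false
[root] false OR false OR false OR false = false
Overall: false → declined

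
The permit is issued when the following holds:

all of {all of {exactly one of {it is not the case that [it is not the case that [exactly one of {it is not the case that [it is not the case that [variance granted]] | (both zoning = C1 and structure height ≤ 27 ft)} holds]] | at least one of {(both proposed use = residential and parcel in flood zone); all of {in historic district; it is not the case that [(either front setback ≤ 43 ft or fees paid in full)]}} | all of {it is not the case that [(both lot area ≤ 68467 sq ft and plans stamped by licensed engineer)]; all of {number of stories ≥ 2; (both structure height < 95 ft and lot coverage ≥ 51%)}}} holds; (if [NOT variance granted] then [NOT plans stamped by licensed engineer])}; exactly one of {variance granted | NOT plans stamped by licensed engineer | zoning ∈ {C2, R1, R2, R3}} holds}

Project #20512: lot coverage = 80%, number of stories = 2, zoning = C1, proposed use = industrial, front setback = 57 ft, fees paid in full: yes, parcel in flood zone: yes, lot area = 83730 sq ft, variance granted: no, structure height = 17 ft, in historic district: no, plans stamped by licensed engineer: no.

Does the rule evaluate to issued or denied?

Atomic conditions:
  variance granted: no → false
  zoning = C1: C1 == C1 is true
  structure height ≤ 27 ft: 17 ≤ 27 is true
  proposed use = residential: industrial == residential is false
  parcel in flood zone: yes → true
  in historic district: no → false
  front setback ≤ 43 ft: 57 ≤ 43 is false
  fees paid in full: yes → true
  lot area ≤ 68467 sq ft: 83730 ≤ 68467 is false
  plans stamped by licensed engineer: no → false
  number of stories ≥ 2: 2 ≥ 2 is true
  structure height < 95 ft: 17 < 95 is true
  lot coverage ≥ 51%: 80 ≥ 51 is true
  NOT variance granted: no → true
  NOT plans stamped by licensed engineer: no → true
  zoning ∈ {C2, R1, R2, R3}: C1 is not in the set → false
Combine:
[1.1.1.1.1.1.1] NOT false = true
[1.1.1.1.1.1] NOT true = false
[1.1.1.1.1.2] true AND true = true
[1.1.1.1.1] exactly-one(false, true) = true
[1.1.1.1] NOT true = false
[1.1.1] NOT false = true
[1.1.2.1] false AND true = false
[1.1.2.2.2.1] false OR true = true
[1.1.2.2.2] NOT true = false
[1.1.2.2] false AND false = false
[1.1.2] false OR false = false
[1.1.3.1.1] false AND false = false
[1.1.3.1] NOT false = true
[1.1.3.2.2] true AND true = true
[1.1.3.2] true AND true = true
[1.1.3] true AND true = true
[1.1] exactly-one(true, false, true) = false
[1.2] true → true = true
[1] false AND true = false
[2] exactly-one(false, true, false) = true
[root] false AND true = false
Overall: false → denied

Denied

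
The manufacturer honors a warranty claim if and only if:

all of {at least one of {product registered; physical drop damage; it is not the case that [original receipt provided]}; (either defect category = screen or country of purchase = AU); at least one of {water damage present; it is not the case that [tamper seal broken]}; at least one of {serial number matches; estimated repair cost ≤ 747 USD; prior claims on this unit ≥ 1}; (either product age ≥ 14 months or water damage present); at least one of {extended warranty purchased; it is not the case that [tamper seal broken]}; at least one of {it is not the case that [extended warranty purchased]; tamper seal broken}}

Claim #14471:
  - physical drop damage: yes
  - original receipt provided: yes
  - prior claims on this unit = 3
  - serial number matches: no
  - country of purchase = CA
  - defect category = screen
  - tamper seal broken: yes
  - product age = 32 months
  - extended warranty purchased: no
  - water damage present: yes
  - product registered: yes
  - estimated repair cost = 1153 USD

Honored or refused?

Refused

Atomic conditions:
  product registered: yes → true
  physical drop damage: yes → true
  original receipt provided: yes → true
  defect category = screen: screen == screen is true
  country of purchase = AU: CA == AU is false
  water damage present: yes → true
  tamper seal broken: yes → true
  serial number matches: no → false
  estimated repair cost ≤ 747 USD: 1153 ≤ 747 is false
  prior claims on this unit ≥ 1: 3 ≥ 1 is true
  product age ≥ 14 months: 32 ≥ 14 is true
  extended warranty purchased: no → false
Combine:
[1.3] NOT true = false
[1] true OR true OR false = true
[2] true OR false = true
[3.2] NOT true = false
[3] true OR false = true
[4] false OR false OR true = true
[5] true OR true = true
[6.2] NOT true = false
[6] false OR false = false
[7.1] NOT false = true
[7] true OR true = true
[root] true AND true AND true AND true AND true AND false AND true = false
Overall: false → refused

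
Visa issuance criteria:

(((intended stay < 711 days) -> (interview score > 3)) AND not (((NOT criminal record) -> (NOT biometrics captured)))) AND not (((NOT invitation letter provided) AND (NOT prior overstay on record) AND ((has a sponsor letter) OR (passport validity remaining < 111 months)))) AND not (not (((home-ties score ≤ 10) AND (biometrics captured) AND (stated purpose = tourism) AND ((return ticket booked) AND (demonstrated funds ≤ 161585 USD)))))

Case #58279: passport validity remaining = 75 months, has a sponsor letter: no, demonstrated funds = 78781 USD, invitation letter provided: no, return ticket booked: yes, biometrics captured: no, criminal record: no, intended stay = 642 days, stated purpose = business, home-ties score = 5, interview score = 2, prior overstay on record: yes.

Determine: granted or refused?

Refused

Atomic conditions:
  intended stay < 711 days: 642 < 711 is true
  interview score > 3: 2 > 3 is false
  NOT criminal record: no → true
  NOT biometrics captured: no → true
  NOT invitation letter provided: no → true
  NOT prior overstay on record: yes → false
  has a sponsor letter: no → false
  passport validity remaining < 111 months: 75 < 111 is true
  home-ties score ≤ 10: 5 ≤ 10 is true
  biometrics captured: no → false
  stated purpose = tourism: business == tourism is false
  return ticket booked: yes → true
  demonstrated funds ≤ 161585 USD: 78781 ≤ 161585 is true
Combine:
[1.1] true → false = false
[1.2.1] true → true = true
[1.2] NOT true = false
[1] false AND false = false
[2.1.3] false OR true = true
[2.1] true AND false AND true = false
[2] NOT false = true
[3.1.1.4] true AND true = true
[3.1.1] true AND false AND false AND true = false
[3.1] NOT false = true
[3] NOT true = false
[root] false AND true AND false = false
Overall: false → refused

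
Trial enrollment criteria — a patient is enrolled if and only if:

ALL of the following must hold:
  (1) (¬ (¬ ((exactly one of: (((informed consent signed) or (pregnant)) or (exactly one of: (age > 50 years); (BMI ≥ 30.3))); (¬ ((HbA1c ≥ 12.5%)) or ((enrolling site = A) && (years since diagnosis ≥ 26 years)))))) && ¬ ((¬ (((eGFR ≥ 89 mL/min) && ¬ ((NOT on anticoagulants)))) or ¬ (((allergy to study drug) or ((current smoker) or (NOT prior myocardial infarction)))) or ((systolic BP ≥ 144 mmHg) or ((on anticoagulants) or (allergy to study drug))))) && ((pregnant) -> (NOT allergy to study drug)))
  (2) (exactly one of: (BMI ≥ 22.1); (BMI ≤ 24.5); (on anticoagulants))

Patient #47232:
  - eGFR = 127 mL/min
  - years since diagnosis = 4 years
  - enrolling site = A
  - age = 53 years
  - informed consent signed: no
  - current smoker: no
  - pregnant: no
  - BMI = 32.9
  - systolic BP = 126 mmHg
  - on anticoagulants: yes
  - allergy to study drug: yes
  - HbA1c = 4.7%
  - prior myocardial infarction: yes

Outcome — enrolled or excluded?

Atomic conditions:
  informed consent signed: no → false
  pregnant: no → false
  age > 50 years: 53 > 50 is true
  BMI ≥ 30.3: 32.9 ≥ 30.3 is true
  HbA1c ≥ 12.5%: 4.7 ≥ 12.5 is false
  enrolling site = A: A == A is true
  years since diagnosis ≥ 26 years: 4 ≥ 26 is false
  eGFR ≥ 89 mL/min: 127 ≥ 89 is true
  NOT on anticoagulants: yes → false
  allergy to study drug: yes → true
  current smoker: no → false
  NOT prior myocardial infarction: yes → false
  systolic BP ≥ 144 mmHg: 126 ≥ 144 is false
  on anticoagulants: yes → true
  NOT allergy to study drug: yes → false
  BMI ≥ 22.1: 32.9 ≥ 22.1 is true
  BMI ≤ 24.5: 32.9 ≤ 24.5 is false
Combine:
[1.1.1.1.1.1] false OR false = false
[1.1.1.1.1.2] exactly-one(true, true) = false
[1.1.1.1.1] false OR false = false
[1.1.1.1.2.1] NOT false = true
[1.1.1.1.2.2] true AND false = false
[1.1.1.1.2] true OR false = true
[1.1.1.1] exactly-one(false, true) = true
[1.1.1] NOT true = false
[1.1] NOT false = true
[1.2.1.1.1.2] NOT false = true
[1.2.1.1.1] true AND true = true
[1.2.1.1] NOT true = false
[1.2.1.2.1.2] false OR false = false
[1.2.1.2.1] true OR false = true
[1.2.1.2] NOT true = false
[1.2.1.3.2] true OR true = true
[1.2.1.3] false OR true = true
[1.2.1] false OR false OR true = true
[1.2] NOT true = false
[1.3] false → false (antecedent false ⇒ implication holds) = true
[1] true AND false AND true = false
[2] exactly-one(true, false, true) = false
[root] false AND false = false
Overall: false → excluded

Excluded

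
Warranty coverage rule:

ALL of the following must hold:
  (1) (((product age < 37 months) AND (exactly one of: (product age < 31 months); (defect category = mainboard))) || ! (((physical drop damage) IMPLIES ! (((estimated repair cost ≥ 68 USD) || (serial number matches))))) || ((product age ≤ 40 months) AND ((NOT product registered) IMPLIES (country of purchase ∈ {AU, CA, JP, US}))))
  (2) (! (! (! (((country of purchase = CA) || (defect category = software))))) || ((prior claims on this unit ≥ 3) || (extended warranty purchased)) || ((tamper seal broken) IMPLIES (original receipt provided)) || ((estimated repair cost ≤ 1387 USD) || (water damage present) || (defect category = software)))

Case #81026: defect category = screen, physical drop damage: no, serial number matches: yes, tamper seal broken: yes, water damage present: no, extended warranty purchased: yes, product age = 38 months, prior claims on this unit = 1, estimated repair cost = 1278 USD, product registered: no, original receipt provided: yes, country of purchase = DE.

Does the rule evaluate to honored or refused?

Atomic conditions:
  product age < 37 months: 38 < 37 is false
  product age < 31 months: 38 < 31 is false
  defect category = mainboard: screen == mainboard is false
  physical drop damage: no → false
  estimated repair cost ≥ 68 USD: 1278 ≥ 68 is true
  serial number matches: yes → true
  product age ≤ 40 months: 38 ≤ 40 is true
  NOT product registered: no → true
  country of purchase ∈ {AU, CA, JP, US}: DE is not in the set → false
  country of purchase = CA: DE == CA is false
  defect category = software: screen == software is false
  prior claims on this unit ≥ 3: 1 ≥ 3 is false
  extended warranty purchased: yes → true
  tamper seal broken: yes → true
  original receipt provided: yes → true
  estimated repair cost ≤ 1387 USD: 1278 ≤ 1387 is true
  water damage present: no → false
Combine:
[1.1.2] exactly-one(false, false) = false
[1.1] false AND false = false
[1.2.1.2.1] true OR true = true
[1.2.1.2] NOT true = false
[1.2.1] false → false (antecedent false ⇒ implication holds) = true
[1.2] NOT true = false
[1.3.2] true → false = false
[1.3] true AND false = false
[1] false OR false OR false = false
[2.1.1.1.1] false OR false = false
[2.1.1.1] NOT false = true
[2.1.1] NOT true = false
[2.1] NOT false = true
[2.2] false OR true = true
[2.3] true → true = true
[2.4] true OR false OR false = true
[2] true OR true OR true OR true = true
[root] false AND true = false
Overall: false → refused

Refused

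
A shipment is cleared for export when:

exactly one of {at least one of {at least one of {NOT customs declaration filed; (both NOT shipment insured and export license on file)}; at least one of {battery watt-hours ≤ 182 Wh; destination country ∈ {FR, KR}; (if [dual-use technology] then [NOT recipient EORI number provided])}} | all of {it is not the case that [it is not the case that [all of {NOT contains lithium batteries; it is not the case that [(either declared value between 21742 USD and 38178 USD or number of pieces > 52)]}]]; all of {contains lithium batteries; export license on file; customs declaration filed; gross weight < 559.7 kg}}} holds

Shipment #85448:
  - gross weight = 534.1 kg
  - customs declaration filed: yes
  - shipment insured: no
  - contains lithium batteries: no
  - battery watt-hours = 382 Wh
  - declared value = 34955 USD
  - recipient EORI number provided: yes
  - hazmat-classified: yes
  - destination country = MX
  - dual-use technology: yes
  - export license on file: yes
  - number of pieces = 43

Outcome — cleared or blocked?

Cleared

Atomic conditions:
  NOT customs declaration filed: yes → false
  NOT shipment insured: no → true
  export license on file: yes → true
  battery watt-hours ≤ 182 Wh: 382 ≤ 182 is false
  destination country ∈ {FR, KR}: MX is not in the set → false
  dual-use technology: yes → true
  NOT recipient EORI number provided: yes → false
  NOT contains lithium batteries: no → true
  declared value between 21742 USD and 38178 USD: 34955 in [21742, 38178] is true
  number of pieces > 52: 43 > 52 is false
  contains lithium batteries: no → false
  customs declaration filed: yes → true
  gross weight < 559.7 kg: 534.1 < 559.7 is true
Combine:
[1.1.2] true AND true = true
[1.1] false OR true = true
[1.2.3] true → false = false
[1.2] false OR false OR false = false
[1] true OR false = true
[2.1.1.1.2.1] true OR false = true
[2.1.1.1.2] NOT true = false
[2.1.1.1] true AND false = false
[2.1.1] NOT false = true
[2.1] NOT true = false
[2.2] false AND true AND true AND true = false
[2] false AND false = false
[root] exactly-one(true, false) = true
Overall: true → cleared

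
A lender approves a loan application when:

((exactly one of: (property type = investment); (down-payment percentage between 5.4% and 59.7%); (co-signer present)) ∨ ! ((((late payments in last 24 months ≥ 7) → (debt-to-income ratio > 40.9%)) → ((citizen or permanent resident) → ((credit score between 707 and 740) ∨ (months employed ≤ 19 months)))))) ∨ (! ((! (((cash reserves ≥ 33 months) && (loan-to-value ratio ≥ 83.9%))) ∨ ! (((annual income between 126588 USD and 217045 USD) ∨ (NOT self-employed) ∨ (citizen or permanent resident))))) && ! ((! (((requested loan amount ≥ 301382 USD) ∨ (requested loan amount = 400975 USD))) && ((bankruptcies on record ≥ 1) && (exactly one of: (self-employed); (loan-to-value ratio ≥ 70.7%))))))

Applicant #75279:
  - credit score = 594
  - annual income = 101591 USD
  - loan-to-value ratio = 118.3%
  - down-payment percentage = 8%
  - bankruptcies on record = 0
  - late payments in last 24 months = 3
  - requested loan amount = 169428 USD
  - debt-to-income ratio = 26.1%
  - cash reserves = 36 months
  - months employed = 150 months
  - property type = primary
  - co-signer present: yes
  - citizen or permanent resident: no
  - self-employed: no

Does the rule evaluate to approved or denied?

Atomic conditions:
  property type = investment: primary == investment is false
  down-payment percentage between 5.4% and 59.7%: 8 in [5.4, 59.7] is true
  co-signer present: yes → true
  late payments in last 24 months ≥ 7: 3 ≥ 7 is false
  debt-to-income ratio > 40.9%: 26.1 > 40.9 is false
  citizen or permanent resident: no → false
  credit score between 707 and 740: 594 in [707, 740] is false
  months employed ≤ 19 months: 150 ≤ 19 is false
  cash reserves ≥ 33 months: 36 ≥ 33 is true
  loan-to-value ratio ≥ 83.9%: 118.3 ≥ 83.9 is true
  annual income between 126588 USD and 217045 USD: 101591 in [126588, 217045] is false
  NOT self-employed: no → true
  requested loan amount ≥ 301382 USD: 169428 ≥ 301382 is false
  requested loan amount = 400975 USD: 169428 == 400975 is false
  bankruptcies on record ≥ 1: 0 ≥ 1 is false
  self-employed: no → false
  loan-to-value ratio ≥ 70.7%: 118.3 ≥ 70.7 is true
Combine:
[1.1] exactly-one(false, true, true) = false
[1.2.1.1] false → false (antecedent false ⇒ implication holds) = true
[1.2.1.2.2] false OR false = false
[1.2.1.2] false → false (antecedent false ⇒ implication holds) = true
[1.2.1] true → true = true
[1.2] NOT true = false
[1] false OR false = false
[2.1.1.1.1] true AND true = true
[2.1.1.1] NOT true = false
[2.1.1.2.1] false OR true OR false = true
[2.1.1.2] NOT true = false
[2.1.1] false OR false = false
[2.1] NOT false = true
[2.2.1.1.1] false OR false = false
[2.2.1.1] NOT false = true
[2.2.1.2.2] exactly-one(false, true) = true
[2.2.1.2] false AND true = false
[2.2.1] true AND false = false
[2.2] NOT false = true
[2] true AND true = true
[root] false OR true = true
Overall: true → approved

Approved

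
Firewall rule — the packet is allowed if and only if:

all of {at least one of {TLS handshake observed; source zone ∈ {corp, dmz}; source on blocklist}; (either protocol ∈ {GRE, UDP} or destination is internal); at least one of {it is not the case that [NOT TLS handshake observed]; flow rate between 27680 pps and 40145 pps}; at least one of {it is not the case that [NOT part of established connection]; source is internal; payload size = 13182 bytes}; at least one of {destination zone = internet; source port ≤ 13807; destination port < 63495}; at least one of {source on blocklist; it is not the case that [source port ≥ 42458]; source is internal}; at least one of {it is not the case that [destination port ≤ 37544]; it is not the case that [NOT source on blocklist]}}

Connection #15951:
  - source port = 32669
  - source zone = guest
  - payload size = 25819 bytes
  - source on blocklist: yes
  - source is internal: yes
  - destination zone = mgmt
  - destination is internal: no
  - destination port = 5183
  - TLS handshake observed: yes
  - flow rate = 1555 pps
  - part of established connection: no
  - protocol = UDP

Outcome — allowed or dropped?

Allowed

Atomic conditions:
  TLS handshake observed: yes → true
  source zone ∈ {corp, dmz}: guest is not in the set → false
  source on blocklist: yes → true
  protocol ∈ {GRE, UDP}: UDP is in the set → true
  destination is internal: no → false
  NOT TLS handshake observed: yes → false
  flow rate between 27680 pps and 40145 pps: 1555 in [27680, 40145] is false
  NOT part of established connection: no → true
  source is internal: yes → true
  payload size = 13182 bytes: 25819 == 13182 is false
  destination zone = internet: mgmt == internet is false
  source port ≤ 13807: 32669 ≤ 13807 is false
  destination port < 63495: 5183 < 63495 is true
  source port ≥ 42458: 32669 ≥ 42458 is false
  destination port ≤ 37544: 5183 ≤ 37544 is true
  NOT source on blocklist: yes → false
Combine:
[1] true OR false OR true = true
[2] true OR false = true
[3.1] NOT false = true
[3] true OR false = true
[4.1] NOT true = false
[4] false OR true OR false = true
[5] false OR false OR true = true
[6.2] NOT false = true
[6] true OR true OR true = true
[7.1] NOT true = false
[7.2] NOT false = true
[7] false OR true = true
[root] true AND true AND true AND true AND true AND true AND true = true
Overall: true → allowed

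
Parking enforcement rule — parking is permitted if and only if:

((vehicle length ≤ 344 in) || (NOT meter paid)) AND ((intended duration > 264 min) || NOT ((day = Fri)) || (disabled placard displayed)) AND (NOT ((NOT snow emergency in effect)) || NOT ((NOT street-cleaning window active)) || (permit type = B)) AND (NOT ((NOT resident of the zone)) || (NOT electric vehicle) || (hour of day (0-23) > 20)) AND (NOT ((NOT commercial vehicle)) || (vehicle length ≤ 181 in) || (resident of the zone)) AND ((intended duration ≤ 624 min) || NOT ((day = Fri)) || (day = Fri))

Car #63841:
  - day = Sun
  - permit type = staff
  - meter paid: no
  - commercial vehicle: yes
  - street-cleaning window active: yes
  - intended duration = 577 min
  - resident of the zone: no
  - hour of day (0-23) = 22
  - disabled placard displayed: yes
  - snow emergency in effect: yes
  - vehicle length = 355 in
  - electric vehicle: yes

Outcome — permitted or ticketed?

Permitted

Atomic conditions:
  vehicle length ≤ 344 in: 355 ≤ 344 is false
  NOT meter paid: no → true
  intended duration > 264 min: 577 > 264 is true
  day = Fri: Sun == Fri is false
  disabled placard displayed: yes → true
  NOT snow emergency in effect: yes → false
  NOT street-cleaning window active: yes → false
  permit type = B: staff == B is false
  NOT resident of the zone: no → true
  NOT electric vehicle: yes → false
  hour of day (0-23) > 20: 22 > 20 is true
  NOT commercial vehicle: yes → false
  vehicle length ≤ 181 in: 355 ≤ 181 is false
  resident of the zone: no → false
  intended duration ≤ 624 min: 577 ≤ 624 is true
Combine:
[1] false OR true = true
[2.2] NOT false = true
[2] true OR true OR true = true
[3.1] NOT false = true
[3.2] NOT false = true
[3] true OR true OR false = true
[4.1] NOT true = false
[4] false OR false OR true = true
[5.1] NOT false = true
[5] true OR false OR false = true
[6.2] NOT false = true
[6] true OR true OR false = true
[root] true AND true AND true AND true AND true AND true = true
Overall: true → permitted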